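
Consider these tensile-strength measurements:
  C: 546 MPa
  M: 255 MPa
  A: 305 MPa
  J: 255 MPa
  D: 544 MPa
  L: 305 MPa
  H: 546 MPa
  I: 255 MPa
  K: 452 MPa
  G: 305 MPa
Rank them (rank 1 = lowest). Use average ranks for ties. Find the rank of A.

5

Sorted (ascending): 255, 255, 255, 305, 305, 305, 452, 544, 546, 546
The 3 values of 255 occupy positions 1–3 → average rank 2.
The 3 values of 305 occupy positions 4–6 → average rank 5.
The 2 values of 546 occupy positions 9–10 → average rank (9+10)/2 = 9.5.
A has value 305 MPa → rank 5.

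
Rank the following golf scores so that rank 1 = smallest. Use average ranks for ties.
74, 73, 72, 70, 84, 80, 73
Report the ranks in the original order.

5, 3.5, 2, 1, 7, 6, 3.5

Sorted (ascending): 70, 72, 73, 73, 74, 80, 84
The 2 values of 73 occupy positions 3–4 → average rank (3+4)/2 = 3.5.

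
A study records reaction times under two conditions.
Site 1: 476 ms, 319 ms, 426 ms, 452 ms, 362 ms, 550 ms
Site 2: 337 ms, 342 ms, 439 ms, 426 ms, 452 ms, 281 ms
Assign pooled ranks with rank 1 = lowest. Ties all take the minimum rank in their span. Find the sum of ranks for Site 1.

45

Sorted (ascending): 281, 319, 337, 342, 362, 426, 426, 439, 452, 452, 476, 550
The 2 values of 426 occupy positions 6–7 → each gets rank 6.
The 2 values of 452 occupy positions 9–10 → each gets rank 9.
Site 1 values → pooled ranks: 476→11, 319→2, 426→6, 452→9, 362→5, 550→12
Rank sum = 11 + 2 + 6 + 9 + 5 + 12 = 45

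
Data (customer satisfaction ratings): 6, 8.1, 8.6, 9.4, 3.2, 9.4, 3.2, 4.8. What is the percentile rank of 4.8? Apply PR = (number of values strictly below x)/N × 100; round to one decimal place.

25.0

N = 8.
Strictly below 4.8: 2. Equal to 4.8: 1.
PR = 2/8 × 100 = 25.0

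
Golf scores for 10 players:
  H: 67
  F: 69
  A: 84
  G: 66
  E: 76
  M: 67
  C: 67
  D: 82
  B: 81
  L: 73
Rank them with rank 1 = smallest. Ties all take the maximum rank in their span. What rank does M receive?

Sorted (ascending): 66, 67, 67, 67, 69, 73, 76, 81, 82, 84
The 3 values of 67 occupy positions 2–4 → each gets rank 4.
M has value 67 → rank 4.

4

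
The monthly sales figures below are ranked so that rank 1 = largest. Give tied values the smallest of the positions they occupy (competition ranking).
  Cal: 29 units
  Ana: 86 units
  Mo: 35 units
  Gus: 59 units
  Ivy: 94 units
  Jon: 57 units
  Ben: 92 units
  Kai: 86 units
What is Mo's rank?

Sorted (descending): 94, 92, 86, 86, 59, 57, 35, 29
The 2 values of 86 occupy positions 3–4 → each gets rank 3.
Mo has value 35 units → rank 7.

7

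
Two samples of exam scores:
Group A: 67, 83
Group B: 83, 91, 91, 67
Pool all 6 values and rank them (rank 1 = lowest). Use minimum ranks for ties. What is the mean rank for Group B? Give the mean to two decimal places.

3.50

Sorted (ascending): 67, 67, 83, 83, 91, 91
The 2 values of 67 occupy positions 1–2 → each gets rank 1.
The 2 values of 83 occupy positions 3–4 → each gets rank 3.
The 2 values of 91 occupy positions 5–6 → each gets rank 5.
Group B values → pooled ranks: 83→3, 91→5, 91→5, 67→1
Mean rank = (3 + 5 + 5 + 1) / 4 = 3.50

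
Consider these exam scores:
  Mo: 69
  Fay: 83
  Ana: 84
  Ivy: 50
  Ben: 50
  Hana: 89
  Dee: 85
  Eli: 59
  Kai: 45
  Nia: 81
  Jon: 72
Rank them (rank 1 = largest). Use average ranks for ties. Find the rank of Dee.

Sorted (descending): 89, 85, 84, 83, 81, 72, 69, 59, 50, 50, 45
The 2 values of 50 occupy positions 9–10 → average rank (9+10)/2 = 9.5.
Dee has value 85 → rank 2.

2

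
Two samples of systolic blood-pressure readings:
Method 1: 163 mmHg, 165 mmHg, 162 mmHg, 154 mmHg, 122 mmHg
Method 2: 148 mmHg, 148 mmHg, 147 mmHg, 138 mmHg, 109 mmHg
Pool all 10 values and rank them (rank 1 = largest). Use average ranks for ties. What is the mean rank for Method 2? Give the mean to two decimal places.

Sorted (descending): 165, 163, 162, 154, 148, 148, 147, 138, 122, 109
The 2 values of 148 occupy positions 5–6 → average rank (5+6)/2 = 5.5.
Method 2 values → pooled ranks: 148→5.5, 148→5.5, 147→7, 138→8, 109→10
Mean rank = (5.5 + 5.5 + 7 + 8 + 10) / 5 = 7.20

7.20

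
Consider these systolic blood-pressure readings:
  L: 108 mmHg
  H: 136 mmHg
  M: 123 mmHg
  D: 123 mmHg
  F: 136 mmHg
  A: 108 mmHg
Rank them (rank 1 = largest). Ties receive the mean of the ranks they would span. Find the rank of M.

3.5

Sorted (descending): 136, 136, 123, 123, 108, 108
The 2 values of 136 occupy positions 1–2 → average rank (1+2)/2 = 1.5.
The 2 values of 123 occupy positions 3–4 → average rank (3+4)/2 = 3.5.
The 2 values of 108 occupy positions 5–6 → average rank (5+6)/2 = 5.5.
M has value 123 mmHg → rank 3.5.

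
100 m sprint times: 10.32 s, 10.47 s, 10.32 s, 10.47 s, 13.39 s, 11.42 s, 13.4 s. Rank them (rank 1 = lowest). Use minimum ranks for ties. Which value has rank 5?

11.42

Sorted (ascending): 10.32, 10.32, 10.47, 10.47, 11.42, 13.39, 13.4
The 2 values of 10.32 occupy positions 1–2 → each gets rank 1.
The 2 values of 10.47 occupy positions 3–4 → each gets rank 3.
Rank 5 → value 11.42.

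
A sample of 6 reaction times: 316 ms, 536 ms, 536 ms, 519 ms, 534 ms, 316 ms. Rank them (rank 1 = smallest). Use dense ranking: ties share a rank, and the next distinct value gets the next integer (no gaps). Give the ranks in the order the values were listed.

Sorted (ascending): 316, 316, 519, 534, 536, 536
The 2 values of 316 share dense rank 1.
The 2 values of 536 share dense rank 4.
Remaining distinct values take the next consecutive integers.

1, 4, 4, 2, 3, 1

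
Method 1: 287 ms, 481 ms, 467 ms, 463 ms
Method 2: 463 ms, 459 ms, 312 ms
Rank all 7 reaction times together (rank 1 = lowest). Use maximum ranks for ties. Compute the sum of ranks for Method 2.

10

Sorted (ascending): 287, 312, 459, 463, 463, 467, 481
The 2 values of 463 occupy positions 4–5 → each gets rank 5.
Method 2 values → pooled ranks: 463→5, 459→3, 312→2
Rank sum = 5 + 3 + 2 = 10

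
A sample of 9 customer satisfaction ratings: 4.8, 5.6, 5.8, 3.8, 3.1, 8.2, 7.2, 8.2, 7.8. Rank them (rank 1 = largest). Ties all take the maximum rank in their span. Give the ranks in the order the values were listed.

Sorted (descending): 8.2, 8.2, 7.8, 7.2, 5.8, 5.6, 4.8, 3.8, 3.1
The 2 values of 8.2 occupy positions 1–2 → each gets rank 2.

7, 6, 5, 8, 9, 2, 4, 2, 3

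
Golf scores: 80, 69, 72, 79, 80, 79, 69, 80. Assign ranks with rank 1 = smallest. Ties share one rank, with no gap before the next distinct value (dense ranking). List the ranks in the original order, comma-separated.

Sorted (ascending): 69, 69, 72, 79, 79, 80, 80, 80
The 2 values of 69 share dense rank 1.
The 2 values of 79 share dense rank 3.
The 3 values of 80 share dense rank 4.
Remaining distinct values take the next consecutive integers.

4, 1, 2, 3, 4, 3, 1, 4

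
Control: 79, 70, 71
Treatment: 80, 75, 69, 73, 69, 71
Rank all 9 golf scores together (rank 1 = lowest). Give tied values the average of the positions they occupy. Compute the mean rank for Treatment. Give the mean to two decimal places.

Sorted (ascending): 69, 69, 70, 71, 71, 73, 75, 79, 80
The 2 values of 69 occupy positions 1–2 → average rank (1+2)/2 = 1.5.
The 2 values of 71 occupy positions 4–5 → average rank (4+5)/2 = 4.5.
Treatment values → pooled ranks: 80→9, 75→7, 69→1.5, 73→6, 69→1.5, 71→4.5
Mean rank = (9 + 7 + 1.5 + 6 + 1.5 + 4.5) / 6 = 4.92

4.92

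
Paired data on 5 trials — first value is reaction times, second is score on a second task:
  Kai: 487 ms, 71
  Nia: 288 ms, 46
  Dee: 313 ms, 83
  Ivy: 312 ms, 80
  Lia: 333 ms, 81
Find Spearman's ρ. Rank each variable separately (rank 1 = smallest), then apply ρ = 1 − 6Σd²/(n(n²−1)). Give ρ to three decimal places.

0.300

Ranks of variable 1: 5, 1, 3, 2, 4
Ranks of variable 2: 2, 1, 5, 3, 4
d = r₁ − r₂: 3, 0, -2, -1, 0
d²: 9, 0, 4, 1, 0; Σd² = 14
ρ = 1 − 6·14/(5·24) = 1 − 84/120 = 0.300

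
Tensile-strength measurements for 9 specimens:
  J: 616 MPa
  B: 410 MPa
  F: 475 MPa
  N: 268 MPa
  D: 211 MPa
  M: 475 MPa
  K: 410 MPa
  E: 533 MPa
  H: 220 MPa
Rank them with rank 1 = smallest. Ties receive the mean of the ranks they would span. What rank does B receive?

Sorted (ascending): 211, 220, 268, 410, 410, 475, 475, 533, 616
The 2 values of 410 occupy positions 4–5 → average rank (4+5)/2 = 4.5.
The 2 values of 475 occupy positions 6–7 → average rank (6+7)/2 = 6.5.
B has value 410 MPa → rank 4.5.

4.5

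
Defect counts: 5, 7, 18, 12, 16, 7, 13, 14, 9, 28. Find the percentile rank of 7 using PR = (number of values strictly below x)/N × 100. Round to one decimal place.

N = 10.
Strictly below 7: 1. Equal to 7: 2.
PR = 1/10 × 100 = 10.0

10.0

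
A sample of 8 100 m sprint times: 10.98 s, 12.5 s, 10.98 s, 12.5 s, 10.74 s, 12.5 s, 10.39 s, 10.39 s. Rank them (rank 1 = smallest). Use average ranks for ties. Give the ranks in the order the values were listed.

Sorted (ascending): 10.39, 10.39, 10.74, 10.98, 10.98, 12.5, 12.5, 12.5
The 2 values of 10.39 occupy positions 1–2 → average rank (1+2)/2 = 1.5.
The 2 values of 10.98 occupy positions 4–5 → average rank (4+5)/2 = 4.5.
The 3 values of 12.5 occupy positions 6–8 → average rank 7.

4.5, 7, 4.5, 7, 3, 7, 1.5, 1.5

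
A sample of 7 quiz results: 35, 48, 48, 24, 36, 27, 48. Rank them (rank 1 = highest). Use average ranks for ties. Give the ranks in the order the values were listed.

Sorted (descending): 48, 48, 48, 36, 35, 27, 24
The 3 values of 48 occupy positions 1–3 → average rank 2.

5, 2, 2, 7, 4, 6, 2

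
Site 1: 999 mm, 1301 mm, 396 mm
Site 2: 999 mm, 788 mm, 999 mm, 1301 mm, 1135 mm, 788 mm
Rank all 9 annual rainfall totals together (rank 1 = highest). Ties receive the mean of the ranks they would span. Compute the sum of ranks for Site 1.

Sorted (descending): 1301, 1301, 1135, 999, 999, 999, 788, 788, 396
The 2 values of 1301 occupy positions 1–2 → average rank (1+2)/2 = 1.5.
The 3 values of 999 occupy positions 4–6 → average rank 5.
The 2 values of 788 occupy positions 7–8 → average rank (7+8)/2 = 7.5.
Site 1 values → pooled ranks: 999→5, 1301→1.5, 396→9
Rank sum = 5 + 1.5 + 9 = 15.5

15.5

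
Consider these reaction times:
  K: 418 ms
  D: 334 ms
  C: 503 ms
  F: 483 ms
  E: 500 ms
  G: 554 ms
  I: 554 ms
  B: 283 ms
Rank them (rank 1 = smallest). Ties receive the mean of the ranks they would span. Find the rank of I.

Sorted (ascending): 283, 334, 418, 483, 500, 503, 554, 554
The 2 values of 554 occupy positions 7–8 → average rank (7+8)/2 = 7.5.
I has value 554 ms → rank 7.5.

7.5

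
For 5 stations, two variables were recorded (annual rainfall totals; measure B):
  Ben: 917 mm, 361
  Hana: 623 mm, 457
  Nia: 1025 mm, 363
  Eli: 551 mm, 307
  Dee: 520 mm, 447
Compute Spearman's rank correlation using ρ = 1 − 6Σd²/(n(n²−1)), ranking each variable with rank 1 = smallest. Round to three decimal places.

Ranks of variable 1: 4, 3, 5, 2, 1
Ranks of variable 2: 2, 5, 3, 1, 4
d = r₁ − r₂: 2, -2, 2, 1, -3
d²: 4, 4, 4, 1, 9; Σd² = 22
ρ = 1 − 6·22/(5·24) = 1 − 132/120 = -0.100

-0.100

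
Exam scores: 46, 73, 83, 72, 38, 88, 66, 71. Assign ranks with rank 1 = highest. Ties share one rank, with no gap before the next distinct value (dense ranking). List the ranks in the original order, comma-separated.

Sorted (descending): 88, 83, 73, 72, 71, 66, 46, 38
No ties — each value takes its position as its rank.

7, 3, 2, 4, 8, 1, 6, 5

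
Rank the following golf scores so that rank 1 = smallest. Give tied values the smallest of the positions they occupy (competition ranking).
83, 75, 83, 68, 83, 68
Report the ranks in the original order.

4, 3, 4, 1, 4, 1

Sorted (ascending): 68, 68, 75, 83, 83, 83
The 2 values of 68 occupy positions 1–2 → each gets rank 1.
The 3 values of 83 occupy positions 4–6 → each gets rank 4.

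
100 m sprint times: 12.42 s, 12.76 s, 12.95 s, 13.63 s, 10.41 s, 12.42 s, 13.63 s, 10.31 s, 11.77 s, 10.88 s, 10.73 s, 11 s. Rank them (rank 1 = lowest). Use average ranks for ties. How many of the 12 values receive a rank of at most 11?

Sorted (ascending): 10.31, 10.41, 10.73, 10.88, 11, 11.77, 12.42, 12.42, 12.76, 12.95, 13.63, 13.63
The 2 values of 12.42 occupy positions 7–8 → average rank (7+8)/2 = 7.5.
The 2 values of 13.63 occupy positions 11–12 → average rank (11+12)/2 = 11.5.
Ranks ≤ 11: {1, 2, 3, 4, 5, 6, 7.5, 7.5, 9, 10} → 10 values.

10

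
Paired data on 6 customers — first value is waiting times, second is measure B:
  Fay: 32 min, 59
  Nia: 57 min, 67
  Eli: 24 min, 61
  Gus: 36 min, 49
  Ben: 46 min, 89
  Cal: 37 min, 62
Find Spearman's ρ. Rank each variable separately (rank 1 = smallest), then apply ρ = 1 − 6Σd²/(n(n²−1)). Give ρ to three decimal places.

Ranks of variable 1: 2, 6, 1, 3, 5, 4
Ranks of variable 2: 2, 5, 3, 1, 6, 4
d = r₁ − r₂: 0, 1, -2, 2, -1, 0
d²: 0, 1, 4, 4, 1, 0; Σd² = 10
ρ = 1 − 6·10/(6·35) = 1 − 60/210 = 0.714

0.714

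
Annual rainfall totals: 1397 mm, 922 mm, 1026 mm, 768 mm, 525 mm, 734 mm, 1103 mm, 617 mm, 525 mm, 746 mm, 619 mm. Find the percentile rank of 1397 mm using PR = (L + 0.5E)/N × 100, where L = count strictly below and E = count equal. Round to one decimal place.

95.5

N = 11.
Strictly below 1397: 10. Equal to 1397: 1.
PR = (10 + 0.5·1)/11 × 100 = 95.5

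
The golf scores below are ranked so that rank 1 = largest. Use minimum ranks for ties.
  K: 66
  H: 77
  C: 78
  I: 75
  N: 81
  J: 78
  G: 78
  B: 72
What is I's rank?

6

Sorted (descending): 81, 78, 78, 78, 77, 75, 72, 66
The 3 values of 78 occupy positions 2–4 → each gets rank 2.
I has value 75 → rank 6.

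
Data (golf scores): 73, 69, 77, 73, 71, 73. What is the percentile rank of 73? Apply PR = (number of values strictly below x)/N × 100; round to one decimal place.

33.3

N = 6.
Strictly below 73: 2. Equal to 73: 3.
PR = 2/6 × 100 = 33.3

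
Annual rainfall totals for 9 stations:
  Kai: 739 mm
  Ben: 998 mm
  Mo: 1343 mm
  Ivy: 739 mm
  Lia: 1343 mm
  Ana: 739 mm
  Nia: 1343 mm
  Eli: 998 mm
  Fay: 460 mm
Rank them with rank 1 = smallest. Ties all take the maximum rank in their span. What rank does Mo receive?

9

Sorted (ascending): 460, 739, 739, 739, 998, 998, 1343, 1343, 1343
The 3 values of 739 occupy positions 2–4 → each gets rank 4.
The 2 values of 998 occupy positions 5–6 → each gets rank 6.
The 3 values of 1343 occupy positions 7–9 → each gets rank 9.
Mo has value 1343 mm → rank 9.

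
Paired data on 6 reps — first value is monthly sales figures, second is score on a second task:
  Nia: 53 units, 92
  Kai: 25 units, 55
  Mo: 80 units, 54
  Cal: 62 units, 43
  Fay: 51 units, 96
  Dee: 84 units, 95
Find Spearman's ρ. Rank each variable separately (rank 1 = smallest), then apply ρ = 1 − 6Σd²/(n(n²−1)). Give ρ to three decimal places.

-0.143

Ranks of variable 1: 3, 1, 5, 4, 2, 6
Ranks of variable 2: 4, 3, 2, 1, 6, 5
d = r₁ − r₂: -1, -2, 3, 3, -4, 1
d²: 1, 4, 9, 9, 16, 1; Σd² = 40
ρ = 1 − 6·40/(6·35) = 1 − 240/210 = -0.143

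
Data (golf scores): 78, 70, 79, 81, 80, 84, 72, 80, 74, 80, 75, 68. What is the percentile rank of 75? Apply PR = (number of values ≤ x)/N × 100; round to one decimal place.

41.7

N = 12.
Strictly below 75: 4. Equal to 75: 1.
PR = 5/12 × 100 = 41.7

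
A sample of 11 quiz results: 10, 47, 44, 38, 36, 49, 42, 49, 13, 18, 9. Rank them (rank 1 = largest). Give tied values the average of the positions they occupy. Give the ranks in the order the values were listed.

10, 3, 4, 6, 7, 1.5, 5, 1.5, 9, 8, 11

Sorted (descending): 49, 49, 47, 44, 42, 38, 36, 18, 13, 10, 9
The 2 values of 49 occupy positions 1–2 → average rank (1+2)/2 = 1.5.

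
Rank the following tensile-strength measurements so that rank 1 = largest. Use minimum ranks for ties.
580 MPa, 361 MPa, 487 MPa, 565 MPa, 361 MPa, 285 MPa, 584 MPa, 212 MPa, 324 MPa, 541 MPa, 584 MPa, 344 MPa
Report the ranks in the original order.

3, 7, 6, 4, 7, 11, 1, 12, 10, 5, 1, 9

Sorted (descending): 584, 584, 580, 565, 541, 487, 361, 361, 344, 324, 285, 212
The 2 values of 584 occupy positions 1–2 → each gets rank 1.
The 2 values of 361 occupy positions 7–8 → each gets rank 7.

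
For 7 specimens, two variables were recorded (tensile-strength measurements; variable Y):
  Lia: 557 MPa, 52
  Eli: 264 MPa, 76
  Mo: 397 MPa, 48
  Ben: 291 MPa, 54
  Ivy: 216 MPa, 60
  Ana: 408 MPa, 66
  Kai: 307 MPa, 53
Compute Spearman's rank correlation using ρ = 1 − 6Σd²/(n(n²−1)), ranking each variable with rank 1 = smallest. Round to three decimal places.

Ranks of variable 1: 7, 2, 5, 3, 1, 6, 4
Ranks of variable 2: 2, 7, 1, 4, 5, 6, 3
d = r₁ − r₂: 5, -5, 4, -1, -4, 0, 1
d²: 25, 25, 16, 1, 16, 0, 1; Σd² = 84
ρ = 1 − 6·84/(7·48) = 1 − 504/336 = -0.500

-0.500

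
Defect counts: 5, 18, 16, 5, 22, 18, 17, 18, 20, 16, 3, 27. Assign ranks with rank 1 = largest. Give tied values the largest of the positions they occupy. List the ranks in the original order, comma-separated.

11, 6, 9, 11, 2, 6, 7, 6, 3, 9, 12, 1

Sorted (descending): 27, 22, 20, 18, 18, 18, 17, 16, 16, 5, 5, 3
The 3 values of 18 occupy positions 4–6 → each gets rank 6.
The 2 values of 16 occupy positions 8–9 → each gets rank 9.
The 2 values of 5 occupy positions 10–11 → each gets rank 11.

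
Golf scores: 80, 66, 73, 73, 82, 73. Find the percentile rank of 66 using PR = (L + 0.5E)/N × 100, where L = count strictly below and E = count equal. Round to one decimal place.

N = 6.
Strictly below 66: 0. Equal to 66: 1.
PR = (0 + 0.5·1)/6 × 100 = 8.3

8.3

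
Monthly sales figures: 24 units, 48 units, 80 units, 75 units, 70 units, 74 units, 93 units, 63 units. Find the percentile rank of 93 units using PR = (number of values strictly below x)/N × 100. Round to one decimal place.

87.5

N = 8.
Strictly below 93: 7. Equal to 93: 1.
PR = 7/8 × 100 = 87.5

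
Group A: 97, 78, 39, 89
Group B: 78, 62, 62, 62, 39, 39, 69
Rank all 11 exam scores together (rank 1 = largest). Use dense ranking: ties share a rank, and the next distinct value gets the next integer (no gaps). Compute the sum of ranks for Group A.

Sorted (descending): 97, 89, 78, 78, 69, 62, 62, 62, 39, 39, 39
The 2 values of 78 share dense rank 3.
The 3 values of 62 share dense rank 5.
The 3 values of 39 share dense rank 6.
Remaining distinct values take the next consecutive integers.
Group A values → pooled ranks: 97→1, 78→3, 39→6, 89→2
Rank sum = 1 + 3 + 6 + 2 = 12

12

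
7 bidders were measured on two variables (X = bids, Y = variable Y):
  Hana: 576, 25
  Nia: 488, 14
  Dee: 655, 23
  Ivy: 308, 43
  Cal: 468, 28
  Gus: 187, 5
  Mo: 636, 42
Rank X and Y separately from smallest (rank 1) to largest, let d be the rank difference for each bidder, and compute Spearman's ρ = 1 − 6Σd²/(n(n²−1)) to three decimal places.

0.107

Ranks of variable 1: 5, 4, 7, 2, 3, 1, 6
Ranks of variable 2: 4, 2, 3, 7, 5, 1, 6
d = r₁ − r₂: 1, 2, 4, -5, -2, 0, 0
d²: 1, 4, 16, 25, 4, 0, 0; Σd² = 50
ρ = 1 − 6·50/(7·48) = 1 − 300/336 = 0.107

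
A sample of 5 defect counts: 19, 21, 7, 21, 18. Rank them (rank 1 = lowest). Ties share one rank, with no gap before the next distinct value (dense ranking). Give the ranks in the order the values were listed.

3, 4, 1, 4, 2

Sorted (ascending): 7, 18, 19, 21, 21
The 2 values of 21 share dense rank 4.
Remaining distinct values take the next consecutive integers.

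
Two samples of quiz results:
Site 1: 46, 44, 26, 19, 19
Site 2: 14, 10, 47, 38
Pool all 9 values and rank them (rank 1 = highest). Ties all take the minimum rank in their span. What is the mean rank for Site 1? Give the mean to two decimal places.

4.40

Sorted (descending): 47, 46, 44, 38, 26, 19, 19, 14, 10
The 2 values of 19 occupy positions 6–7 → each gets rank 6.
Site 1 values → pooled ranks: 46→2, 44→3, 26→5, 19→6, 19→6
Mean rank = (2 + 3 + 5 + 6 + 6) / 5 = 4.40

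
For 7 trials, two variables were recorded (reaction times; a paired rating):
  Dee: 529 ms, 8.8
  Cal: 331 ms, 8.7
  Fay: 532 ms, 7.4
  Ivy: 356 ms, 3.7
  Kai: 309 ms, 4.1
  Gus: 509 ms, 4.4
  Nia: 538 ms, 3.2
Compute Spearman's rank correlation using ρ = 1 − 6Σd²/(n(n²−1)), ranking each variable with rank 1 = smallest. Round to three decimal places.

Ranks of variable 1: 5, 2, 6, 3, 1, 4, 7
Ranks of variable 2: 7, 6, 5, 2, 3, 4, 1
d = r₁ − r₂: -2, -4, 1, 1, -2, 0, 6
d²: 4, 16, 1, 1, 4, 0, 36; Σd² = 62
ρ = 1 − 6·62/(7·48) = 1 − 372/336 = -0.107

-0.107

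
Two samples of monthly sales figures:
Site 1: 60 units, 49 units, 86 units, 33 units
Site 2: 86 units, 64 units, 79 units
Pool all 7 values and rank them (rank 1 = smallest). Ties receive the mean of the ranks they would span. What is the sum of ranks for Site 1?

12.5

Sorted (ascending): 33, 49, 60, 64, 79, 86, 86
The 2 values of 86 occupy positions 6–7 → average rank (6+7)/2 = 6.5.
Site 1 values → pooled ranks: 60→3, 49→2, 86→6.5, 33→1
Rank sum = 3 + 2 + 6.5 + 1 = 12.5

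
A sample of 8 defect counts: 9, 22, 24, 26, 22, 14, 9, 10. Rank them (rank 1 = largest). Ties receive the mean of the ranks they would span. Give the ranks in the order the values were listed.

Sorted (descending): 26, 24, 22, 22, 14, 10, 9, 9
The 2 values of 22 occupy positions 3–4 → average rank (3+4)/2 = 3.5.
The 2 values of 9 occupy positions 7–8 → average rank (7+8)/2 = 7.5.

7.5, 3.5, 2, 1, 3.5, 5, 7.5, 6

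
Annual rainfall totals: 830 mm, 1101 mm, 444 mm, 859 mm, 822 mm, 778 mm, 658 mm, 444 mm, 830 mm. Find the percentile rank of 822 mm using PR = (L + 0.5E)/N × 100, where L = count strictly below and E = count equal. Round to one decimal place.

50.0

N = 9.
Strictly below 822: 4. Equal to 822: 1.
PR = (4 + 0.5·1)/9 × 100 = 50.0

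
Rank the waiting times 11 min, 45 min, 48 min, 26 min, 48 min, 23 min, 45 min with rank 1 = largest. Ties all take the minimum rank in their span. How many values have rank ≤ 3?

4

Sorted (descending): 48, 48, 45, 45, 26, 23, 11
The 2 values of 48 occupy positions 1–2 → each gets rank 1.
The 2 values of 45 occupy positions 3–4 → each gets rank 3.
Ranks ≤ 3: {1, 1, 3, 3} → 4 values.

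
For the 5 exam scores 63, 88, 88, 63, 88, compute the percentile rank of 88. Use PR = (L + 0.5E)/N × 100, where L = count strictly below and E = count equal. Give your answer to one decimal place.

N = 5.
Strictly below 88: 2. Equal to 88: 3.
PR = (2 + 0.5·3)/5 × 100 = 70.0

70.0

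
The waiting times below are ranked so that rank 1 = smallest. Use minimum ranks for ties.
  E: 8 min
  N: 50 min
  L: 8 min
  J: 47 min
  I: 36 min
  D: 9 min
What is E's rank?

Sorted (ascending): 8, 8, 9, 36, 47, 50
The 2 values of 8 occupy positions 1–2 → each gets rank 1.
E has value 8 min → rank 1.

1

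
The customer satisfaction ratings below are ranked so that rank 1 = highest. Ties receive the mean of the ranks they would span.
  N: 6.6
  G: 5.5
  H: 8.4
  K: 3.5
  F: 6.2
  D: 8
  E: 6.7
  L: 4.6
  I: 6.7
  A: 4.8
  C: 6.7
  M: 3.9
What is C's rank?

Sorted (descending): 8.4, 8, 6.7, 6.7, 6.7, 6.6, 6.2, 5.5, 4.8, 4.6, 3.9, 3.5
The 3 values of 6.7 occupy positions 3–5 → average rank 4.
C has value 6.7 → rank 4.

4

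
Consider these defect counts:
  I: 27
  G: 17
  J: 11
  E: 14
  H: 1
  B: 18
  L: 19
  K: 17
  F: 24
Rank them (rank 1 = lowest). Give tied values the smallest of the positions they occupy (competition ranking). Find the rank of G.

Sorted (ascending): 1, 11, 14, 17, 17, 18, 19, 24, 27
The 2 values of 17 occupy positions 4–5 → each gets rank 4.
G has value 17 → rank 4.

4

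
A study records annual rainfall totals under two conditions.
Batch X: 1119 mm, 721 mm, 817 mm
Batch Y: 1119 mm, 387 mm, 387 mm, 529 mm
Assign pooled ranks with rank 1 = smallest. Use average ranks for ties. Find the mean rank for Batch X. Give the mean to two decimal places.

5.17

Sorted (ascending): 387, 387, 529, 721, 817, 1119, 1119
The 2 values of 387 occupy positions 1–2 → average rank (1+2)/2 = 1.5.
The 2 values of 1119 occupy positions 6–7 → average rank (6+7)/2 = 6.5.
Batch X values → pooled ranks: 1119→6.5, 721→4, 817→5
Mean rank = (6.5 + 4 + 5) / 3 = 5.17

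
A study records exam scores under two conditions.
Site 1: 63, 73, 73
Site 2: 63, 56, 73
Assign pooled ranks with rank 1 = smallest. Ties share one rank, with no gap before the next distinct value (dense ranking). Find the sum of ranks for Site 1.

Sorted (ascending): 56, 63, 63, 73, 73, 73
The 2 values of 63 share dense rank 2.
The 3 values of 73 share dense rank 3.
Remaining distinct values take the next consecutive integers.
Site 1 values → pooled ranks: 63→2, 73→3, 73→3
Rank sum = 2 + 3 + 3 = 8

8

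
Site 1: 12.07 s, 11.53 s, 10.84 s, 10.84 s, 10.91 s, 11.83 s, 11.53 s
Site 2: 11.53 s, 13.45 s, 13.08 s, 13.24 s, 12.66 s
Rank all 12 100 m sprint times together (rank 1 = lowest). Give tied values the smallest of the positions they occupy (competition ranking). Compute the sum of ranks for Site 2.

Sorted (ascending): 10.84, 10.84, 10.91, 11.53, 11.53, 11.53, 11.83, 12.07, 12.66, 13.08, 13.24, 13.45
The 2 values of 10.84 occupy positions 1–2 → each gets rank 1.
The 3 values of 11.53 occupy positions 4–6 → each gets rank 4.
Site 2 values → pooled ranks: 11.53→4, 13.45→12, 13.08→10, 13.24→11, 12.66→9
Rank sum = 4 + 12 + 10 + 11 + 9 = 46

46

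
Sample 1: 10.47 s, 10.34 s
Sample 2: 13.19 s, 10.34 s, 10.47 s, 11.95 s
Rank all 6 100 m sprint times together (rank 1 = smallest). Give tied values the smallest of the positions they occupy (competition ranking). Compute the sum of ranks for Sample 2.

15

Sorted (ascending): 10.34, 10.34, 10.47, 10.47, 11.95, 13.19
The 2 values of 10.34 occupy positions 1–2 → each gets rank 1.
The 2 values of 10.47 occupy positions 3–4 → each gets rank 3.
Sample 2 values → pooled ranks: 13.19→6, 10.34→1, 10.47→3, 11.95→5
Rank sum = 6 + 1 + 3 + 5 = 15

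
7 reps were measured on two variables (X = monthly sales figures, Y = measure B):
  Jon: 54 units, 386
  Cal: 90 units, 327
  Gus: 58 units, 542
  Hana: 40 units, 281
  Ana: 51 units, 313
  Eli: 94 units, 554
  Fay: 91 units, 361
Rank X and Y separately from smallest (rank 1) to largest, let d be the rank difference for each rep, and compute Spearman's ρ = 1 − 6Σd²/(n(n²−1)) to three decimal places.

0.714

Ranks of variable 1: 3, 5, 4, 1, 2, 7, 6
Ranks of variable 2: 5, 3, 6, 1, 2, 7, 4
d = r₁ − r₂: -2, 2, -2, 0, 0, 0, 2
d²: 4, 4, 4, 0, 0, 0, 4; Σd² = 16
ρ = 1 − 6·16/(7·48) = 1 − 96/336 = 0.714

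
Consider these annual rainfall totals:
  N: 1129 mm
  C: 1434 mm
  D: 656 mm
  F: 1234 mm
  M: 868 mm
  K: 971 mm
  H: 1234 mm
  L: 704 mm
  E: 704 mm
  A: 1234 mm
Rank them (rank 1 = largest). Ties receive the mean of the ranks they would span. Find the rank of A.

Sorted (descending): 1434, 1234, 1234, 1234, 1129, 971, 868, 704, 704, 656
The 3 values of 1234 occupy positions 2–4 → average rank 3.
The 2 values of 704 occupy positions 8–9 → average rank (8+9)/2 = 8.5.
A has value 1234 mm → rank 3.

3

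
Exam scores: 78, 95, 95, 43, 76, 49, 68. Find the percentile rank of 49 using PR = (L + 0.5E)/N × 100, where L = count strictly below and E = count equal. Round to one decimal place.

N = 7.
Strictly below 49: 1. Equal to 49: 1.
PR = (1 + 0.5·1)/7 × 100 = 21.4

21.4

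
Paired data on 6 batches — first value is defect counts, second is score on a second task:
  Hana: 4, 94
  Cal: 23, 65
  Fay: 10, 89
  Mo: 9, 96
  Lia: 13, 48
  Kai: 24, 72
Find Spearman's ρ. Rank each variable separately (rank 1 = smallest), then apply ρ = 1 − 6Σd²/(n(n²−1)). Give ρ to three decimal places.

-0.714

Ranks of variable 1: 1, 5, 3, 2, 4, 6
Ranks of variable 2: 5, 2, 4, 6, 1, 3
d = r₁ − r₂: -4, 3, -1, -4, 3, 3
d²: 16, 9, 1, 16, 9, 9; Σd² = 60
ρ = 1 − 6·60/(6·35) = 1 − 360/210 = -0.714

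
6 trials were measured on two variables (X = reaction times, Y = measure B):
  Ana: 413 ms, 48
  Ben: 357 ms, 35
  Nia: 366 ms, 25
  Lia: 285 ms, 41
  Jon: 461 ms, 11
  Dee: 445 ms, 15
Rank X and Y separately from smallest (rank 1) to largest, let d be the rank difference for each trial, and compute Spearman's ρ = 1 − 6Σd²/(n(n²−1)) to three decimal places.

-0.657

Ranks of variable 1: 4, 2, 3, 1, 6, 5
Ranks of variable 2: 6, 4, 3, 5, 1, 2
d = r₁ − r₂: -2, -2, 0, -4, 5, 3
d²: 4, 4, 0, 16, 25, 9; Σd² = 58
ρ = 1 − 6·58/(6·35) = 1 − 348/210 = -0.657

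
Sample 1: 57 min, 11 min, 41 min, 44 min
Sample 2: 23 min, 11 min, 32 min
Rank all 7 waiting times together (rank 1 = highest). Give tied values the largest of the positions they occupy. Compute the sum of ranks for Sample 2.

Sorted (descending): 57, 44, 41, 32, 23, 11, 11
The 2 values of 11 occupy positions 6–7 → each gets rank 7.
Sample 2 values → pooled ranks: 23→5, 11→7, 32→4
Rank sum = 5 + 7 + 4 = 16

16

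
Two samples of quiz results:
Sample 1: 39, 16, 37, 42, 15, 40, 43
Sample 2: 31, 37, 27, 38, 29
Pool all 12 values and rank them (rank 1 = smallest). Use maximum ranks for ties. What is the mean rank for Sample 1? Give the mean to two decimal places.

Sorted (ascending): 15, 16, 27, 29, 31, 37, 37, 38, 39, 40, 42, 43
The 2 values of 37 occupy positions 6–7 → each gets rank 7.
Sample 1 values → pooled ranks: 39→9, 16→2, 37→7, 42→11, 15→1, 40→10, 43→12
Mean rank = (9 + 2 + 7 + 11 + 1 + 10 + 12) / 7 = 7.43

7.43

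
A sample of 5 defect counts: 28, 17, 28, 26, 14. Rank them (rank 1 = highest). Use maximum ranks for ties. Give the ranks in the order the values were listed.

2, 4, 2, 3, 5

Sorted (descending): 28, 28, 26, 17, 14
The 2 values of 28 occupy positions 1–2 → each gets rank 2.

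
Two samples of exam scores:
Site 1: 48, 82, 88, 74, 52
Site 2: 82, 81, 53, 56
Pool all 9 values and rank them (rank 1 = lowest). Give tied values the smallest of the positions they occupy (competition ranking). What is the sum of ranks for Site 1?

Sorted (ascending): 48, 52, 53, 56, 74, 81, 82, 82, 88
The 2 values of 82 occupy positions 7–8 → each gets rank 7.
Site 1 values → pooled ranks: 48→1, 82→7, 88→9, 74→5, 52→2
Rank sum = 1 + 7 + 9 + 5 + 2 = 24

24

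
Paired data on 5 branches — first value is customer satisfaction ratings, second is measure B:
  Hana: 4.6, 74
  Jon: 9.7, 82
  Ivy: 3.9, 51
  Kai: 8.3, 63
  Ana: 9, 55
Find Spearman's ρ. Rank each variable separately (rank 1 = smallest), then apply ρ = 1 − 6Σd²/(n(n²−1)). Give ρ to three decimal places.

Ranks of variable 1: 2, 5, 1, 3, 4
Ranks of variable 2: 4, 5, 1, 3, 2
d = r₁ − r₂: -2, 0, 0, 0, 2
d²: 4, 0, 0, 0, 4; Σd² = 8
ρ = 1 − 6·8/(5·24) = 1 − 48/120 = 0.600

0.600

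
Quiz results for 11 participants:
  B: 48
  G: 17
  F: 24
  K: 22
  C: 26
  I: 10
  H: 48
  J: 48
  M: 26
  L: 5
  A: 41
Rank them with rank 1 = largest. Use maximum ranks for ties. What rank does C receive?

Sorted (descending): 48, 48, 48, 41, 26, 26, 24, 22, 17, 10, 5
The 3 values of 48 occupy positions 1–3 → each gets rank 3.
The 2 values of 26 occupy positions 5–6 → each gets rank 6.
C has value 26 → rank 6.

6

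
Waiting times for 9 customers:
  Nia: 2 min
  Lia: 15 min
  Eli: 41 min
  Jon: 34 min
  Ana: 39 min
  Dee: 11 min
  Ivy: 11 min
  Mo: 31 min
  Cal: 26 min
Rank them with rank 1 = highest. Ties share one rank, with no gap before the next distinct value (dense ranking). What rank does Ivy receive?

Sorted (descending): 41, 39, 34, 31, 26, 15, 11, 11, 2
The 2 values of 11 share dense rank 7.
Remaining distinct values take the next consecutive integers.
Ivy has value 11 min → rank 7.

7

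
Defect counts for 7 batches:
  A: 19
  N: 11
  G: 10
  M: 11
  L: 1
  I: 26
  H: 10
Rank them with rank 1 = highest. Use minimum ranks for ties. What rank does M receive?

Sorted (descending): 26, 19, 11, 11, 10, 10, 1
The 2 values of 11 occupy positions 3–4 → each gets rank 3.
The 2 values of 10 occupy positions 5–6 → each gets rank 5.
M has value 11 → rank 3.

3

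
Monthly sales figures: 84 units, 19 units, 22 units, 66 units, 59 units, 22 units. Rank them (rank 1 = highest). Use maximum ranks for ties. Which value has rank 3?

Sorted (descending): 84, 66, 59, 22, 22, 19
The 2 values of 22 occupy positions 4–5 → each gets rank 5.
Rank 3 → value 59.

59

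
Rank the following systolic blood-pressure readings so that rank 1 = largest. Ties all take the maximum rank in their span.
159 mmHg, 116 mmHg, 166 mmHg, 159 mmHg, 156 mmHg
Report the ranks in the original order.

3, 5, 1, 3, 4

Sorted (descending): 166, 159, 159, 156, 116
The 2 values of 159 occupy positions 2–3 → each gets rank 3.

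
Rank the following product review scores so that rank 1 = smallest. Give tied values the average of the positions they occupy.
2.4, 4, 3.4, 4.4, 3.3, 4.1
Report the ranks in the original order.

Sorted (ascending): 2.4, 3.3, 3.4, 4, 4.1, 4.4
No ties — each value takes its position as its rank.

1, 4, 3, 6, 2, 5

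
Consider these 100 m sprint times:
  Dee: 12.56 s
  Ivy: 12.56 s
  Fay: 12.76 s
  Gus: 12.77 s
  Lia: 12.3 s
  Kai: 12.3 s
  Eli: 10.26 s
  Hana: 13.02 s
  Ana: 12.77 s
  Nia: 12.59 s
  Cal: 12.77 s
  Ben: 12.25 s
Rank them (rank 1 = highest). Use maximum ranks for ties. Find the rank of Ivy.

8

Sorted (descending): 13.02, 12.77, 12.77, 12.77, 12.76, 12.59, 12.56, 12.56, 12.3, 12.3, 12.25, 10.26
The 3 values of 12.77 occupy positions 2–4 → each gets rank 4.
The 2 values of 12.56 occupy positions 7–8 → each gets rank 8.
The 2 values of 12.3 occupy positions 9–10 → each gets rank 10.
Ivy has value 12.56 s → rank 8.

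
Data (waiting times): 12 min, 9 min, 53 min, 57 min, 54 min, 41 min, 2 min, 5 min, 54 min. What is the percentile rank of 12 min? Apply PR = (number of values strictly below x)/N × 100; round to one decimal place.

33.3

N = 9.
Strictly below 12: 3. Equal to 12: 1.
PR = 3/9 × 100 = 33.3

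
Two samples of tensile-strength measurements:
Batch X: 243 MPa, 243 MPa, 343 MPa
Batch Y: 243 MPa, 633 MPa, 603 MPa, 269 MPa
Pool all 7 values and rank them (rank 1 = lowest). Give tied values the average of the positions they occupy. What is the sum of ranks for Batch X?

9

Sorted (ascending): 243, 243, 243, 269, 343, 603, 633
The 3 values of 243 occupy positions 1–3 → average rank 2.
Batch X values → pooled ranks: 243→2, 243→2, 343→5
Rank sum = 2 + 2 + 5 = 9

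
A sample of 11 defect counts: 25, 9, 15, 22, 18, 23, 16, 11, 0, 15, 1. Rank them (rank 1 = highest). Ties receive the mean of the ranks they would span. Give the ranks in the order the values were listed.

1, 9, 6.5, 3, 4, 2, 5, 8, 11, 6.5, 10

Sorted (descending): 25, 23, 22, 18, 16, 15, 15, 11, 9, 1, 0
The 2 values of 15 occupy positions 6–7 → average rank (6+7)/2 = 6.5.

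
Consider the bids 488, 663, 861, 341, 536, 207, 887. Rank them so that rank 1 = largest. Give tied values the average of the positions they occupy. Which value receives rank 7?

207

Sorted (descending): 887, 861, 663, 536, 488, 341, 207
No ties — each value takes its position as its rank.
Rank 7 → value 207.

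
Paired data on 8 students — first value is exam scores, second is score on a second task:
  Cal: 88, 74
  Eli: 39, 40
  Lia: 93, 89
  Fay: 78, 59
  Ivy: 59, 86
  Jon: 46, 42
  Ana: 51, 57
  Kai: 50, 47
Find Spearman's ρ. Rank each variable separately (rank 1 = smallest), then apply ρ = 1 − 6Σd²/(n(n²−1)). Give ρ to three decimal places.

Ranks of variable 1: 7, 1, 8, 6, 5, 2, 4, 3
Ranks of variable 2: 6, 1, 8, 5, 7, 2, 4, 3
d = r₁ − r₂: 1, 0, 0, 1, -2, 0, 0, 0
d²: 1, 0, 0, 1, 4, 0, 0, 0; Σd² = 6
ρ = 1 − 6·6/(8·63) = 1 − 36/504 = 0.929

0.929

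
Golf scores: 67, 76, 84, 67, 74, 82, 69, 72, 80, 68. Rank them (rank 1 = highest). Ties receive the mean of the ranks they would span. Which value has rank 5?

74

Sorted (descending): 84, 82, 80, 76, 74, 72, 69, 68, 67, 67
The 2 values of 67 occupy positions 9–10 → average rank (9+10)/2 = 9.5.
Rank 5 → value 74.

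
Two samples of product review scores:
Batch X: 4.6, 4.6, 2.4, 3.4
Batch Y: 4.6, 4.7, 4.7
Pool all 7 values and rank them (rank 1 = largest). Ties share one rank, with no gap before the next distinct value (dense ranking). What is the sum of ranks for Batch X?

Sorted (descending): 4.7, 4.7, 4.6, 4.6, 4.6, 3.4, 2.4
The 2 values of 4.7 share dense rank 1.
The 3 values of 4.6 share dense rank 2.
Remaining distinct values take the next consecutive integers.
Batch X values → pooled ranks: 4.6→2, 4.6→2, 2.4→4, 3.4→3
Rank sum = 2 + 2 + 4 + 3 = 11

11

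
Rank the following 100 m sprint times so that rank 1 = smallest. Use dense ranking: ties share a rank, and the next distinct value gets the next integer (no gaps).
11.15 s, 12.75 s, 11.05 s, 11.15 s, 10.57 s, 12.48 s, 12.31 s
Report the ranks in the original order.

Sorted (ascending): 10.57, 11.05, 11.15, 11.15, 12.31, 12.48, 12.75
The 2 values of 11.15 share dense rank 3.
Remaining distinct values take the next consecutive integers.

3, 6, 2, 3, 1, 5, 4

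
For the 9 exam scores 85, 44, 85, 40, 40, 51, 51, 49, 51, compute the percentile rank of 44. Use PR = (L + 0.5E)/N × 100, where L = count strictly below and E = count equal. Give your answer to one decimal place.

N = 9.
Strictly below 44: 2. Equal to 44: 1.
PR = (2 + 0.5·1)/9 × 100 = 27.8

27.8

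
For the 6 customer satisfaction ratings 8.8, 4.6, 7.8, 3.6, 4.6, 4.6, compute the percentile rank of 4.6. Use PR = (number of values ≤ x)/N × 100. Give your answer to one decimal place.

66.7

N = 6.
Strictly below 4.6: 1. Equal to 4.6: 3.
PR = 4/6 × 100 = 66.7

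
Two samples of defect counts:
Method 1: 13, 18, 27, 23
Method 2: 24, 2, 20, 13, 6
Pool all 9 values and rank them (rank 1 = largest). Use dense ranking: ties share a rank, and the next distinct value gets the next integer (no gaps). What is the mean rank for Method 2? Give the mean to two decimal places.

5.40

Sorted (descending): 27, 24, 23, 20, 18, 13, 13, 6, 2
The 2 values of 13 share dense rank 6.
Remaining distinct values take the next consecutive integers.
Method 2 values → pooled ranks: 24→2, 2→8, 20→4, 13→6, 6→7
Mean rank = (2 + 8 + 4 + 6 + 7) / 5 = 5.40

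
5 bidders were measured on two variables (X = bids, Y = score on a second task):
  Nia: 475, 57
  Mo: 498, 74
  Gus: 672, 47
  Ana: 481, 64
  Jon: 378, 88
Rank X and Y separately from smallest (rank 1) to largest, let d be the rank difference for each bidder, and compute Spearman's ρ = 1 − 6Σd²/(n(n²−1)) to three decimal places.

Ranks of variable 1: 2, 4, 5, 3, 1
Ranks of variable 2: 2, 4, 1, 3, 5
d = r₁ − r₂: 0, 0, 4, 0, -4
d²: 0, 0, 16, 0, 16; Σd² = 32
ρ = 1 − 6·32/(5·24) = 1 − 192/120 = -0.600

-0.600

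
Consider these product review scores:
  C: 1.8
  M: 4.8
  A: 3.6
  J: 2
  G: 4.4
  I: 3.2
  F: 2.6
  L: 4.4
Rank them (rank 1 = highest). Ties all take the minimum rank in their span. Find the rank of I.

5

Sorted (descending): 4.8, 4.4, 4.4, 3.6, 3.2, 2.6, 2, 1.8
The 2 values of 4.4 occupy positions 2–3 → each gets rank 2.
I has value 3.2 → rank 5.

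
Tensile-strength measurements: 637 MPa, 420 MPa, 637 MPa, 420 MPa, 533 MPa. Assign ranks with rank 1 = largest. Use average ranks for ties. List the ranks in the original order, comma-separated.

Sorted (descending): 637, 637, 533, 420, 420
The 2 values of 637 occupy positions 1–2 → average rank (1+2)/2 = 1.5.
The 2 values of 420 occupy positions 4–5 → average rank (4+5)/2 = 4.5.

1.5, 4.5, 1.5, 4.5, 3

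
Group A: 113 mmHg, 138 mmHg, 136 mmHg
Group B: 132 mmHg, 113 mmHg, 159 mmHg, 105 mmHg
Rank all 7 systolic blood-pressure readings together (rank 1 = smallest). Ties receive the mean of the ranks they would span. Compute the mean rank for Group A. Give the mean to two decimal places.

Sorted (ascending): 105, 113, 113, 132, 136, 138, 159
The 2 values of 113 occupy positions 2–3 → average rank (2+3)/2 = 2.5.
Group A values → pooled ranks: 113→2.5, 138→6, 136→5
Mean rank = (2.5 + 6 + 5) / 3 = 4.50

4.50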